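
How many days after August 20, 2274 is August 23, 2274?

Within August 2274: 23 − 20 = 3 days.

3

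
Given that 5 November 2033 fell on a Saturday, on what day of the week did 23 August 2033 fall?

Tuesday

Count forward from the earlier date (August 23, 2033) to the later (November 5, 2033):
August 2033: 31 − 23 = 8 days remain.
Then September (30), October (31): 30 + 31 = 61 days.
November 1–5, 2033: 5 days.
Total: 8 + 61 + 5 = 74 days.
74 mod 7 = 4, so 4 days before Saturday is Tuesday.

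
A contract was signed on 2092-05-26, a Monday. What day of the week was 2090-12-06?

Count forward from the earlier date (December 6, 2090) to the later (May 26, 2092):
Day-of-year of December 6, 2090: 340.
Day-of-year of May 26, 2092: 147.
2090 has 365 days, so 365 − 340 = 25 days remain in 2090.
Full years: 2091: 365. Sum = 365.
Total: 25 + 365 + 147 = 537 days.
537 mod 7 = 5, so 5 days before Monday is Wednesday.

Wednesday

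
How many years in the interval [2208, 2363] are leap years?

Years divisible by 4: 2208, 2212, …, 2360 — 39 in all.
Of these, 2300 is divisible by 100 but not 400, so not leap.
Leap years: 39 − 1 = 38.

38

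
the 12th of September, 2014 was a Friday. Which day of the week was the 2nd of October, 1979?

Tuesday

Count forward from the earlier date (October 2, 1979) to the later (September 12, 2014):
Day-of-year of October 2, 1979: 275.
Day-of-year of September 12, 2014: 255.
1979 has 365 days, so 365 − 275 = 90 days remain in 1979.
Full years 1980–2013: 25 common + 9 leap = 25×365 + 9×366 = 12419 days.
Total: 90 + 12419 + 255 = 12764 days.
12764 mod 7 = 3, so 3 days before Friday is Tuesday.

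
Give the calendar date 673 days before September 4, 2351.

October 31, 2349

Count 673 days before September 4, 2351:
Day-of-year of October 31, 2349: 304.
Day-of-year of September 4, 2351: 247.
2349 has 365 days, so 365 − 304 = 61 days remain in 2349.
Full years: 2350: 365. Sum = 365.
Total: 61 + 365 + 247 = 673 days.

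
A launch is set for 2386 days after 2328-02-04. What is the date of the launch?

2334-08-17

Count 2386 days after February 4, 2328:
Day-of-year of February 4, 2328: 35.
Day-of-year of August 17, 2334: 229.
2328 has 366 days, so 366 − 35 = 331 days remain in 2328.
Full years: 2329: 365; 2330: 365; 2331: 365; 2332: 366; 2333: 365. Sum = 1826.
Total: 331 + 1826 + 229 = 2386 days.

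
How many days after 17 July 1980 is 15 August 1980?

29

July 1980: 31 − 17 = 14 days remain.
August 1–15, 1980: 15 days.
Total: 14 + 15 = 29 days.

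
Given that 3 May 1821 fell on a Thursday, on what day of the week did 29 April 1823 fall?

Tuesday

May 1821: 31 − 3 = 28 days remain.
Then 22 full months totalling 669 days.
April 1–29, 1823: 29 days.
Total: 28 + 669 + 29 = 726 days.
726 mod 7 = 5, so 5 days after Thursday is Tuesday.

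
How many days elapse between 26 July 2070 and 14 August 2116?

16820

Day-of-year of July 26, 2070: 207.
Day-of-year of August 14, 2116: 227.
2070 has 365 days, so 365 − 207 = 158 days remain in 2070.
Full years 2071–2115: 35 common + 10 leap = 35×365 + 10×366 = 16435 days.
Total: 158 + 16435 + 227 = 16820 days.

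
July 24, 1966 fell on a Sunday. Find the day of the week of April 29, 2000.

Saturday

Day-of-year of July 24, 1966: 205.
Day-of-year of April 29, 2000: 120.
1966 has 365 days, so 365 − 205 = 160 days remain in 1966.
Full years 1967–1999: 25 common + 8 leap = 25×365 + 8×366 = 12053 days.
Total: 160 + 12053 + 120 = 12333 days.
12333 mod 7 = 6, so 6 days after Sunday is Saturday.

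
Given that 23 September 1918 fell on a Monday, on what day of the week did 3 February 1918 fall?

Sunday

Count forward from the earlier date (February 3, 1918) to the later (September 23, 1918):
February 1918: 28 − 3 = 25 days remain (1918 is not a leap year, so February has 28 days).
Then March (31), April (30), May (31), June (30), July (31), August (31): 31 + 30 + 31 + 30 + 31 + 31 = 184 days.
September 1–23, 1918: 23 days.
Total: 25 + 184 + 23 = 232 days.
232 mod 7 = 1, so 1 day before Monday is Sunday.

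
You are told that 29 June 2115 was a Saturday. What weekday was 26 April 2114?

Thursday

Count forward from the earlier date (April 26, 2114) to the later (June 29, 2115):
April 26, 2114 → April 26, 2115: 365 days.
April 2115: 30 − 26 = 4 days remain.
Then May (31): 31 days.
June 1–29, 2115: 29 days.
Residual: 64 days.
Total: 429 days.
429 mod 7 = 2, so 2 days before Saturday is Thursday.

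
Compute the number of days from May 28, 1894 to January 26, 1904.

From May 28, 1894 to May 28, 1903: 9 years, of which 1 contains a Feb 29 — 8×365 + 1×366 = 3286 days.
(1900 is not a leap year (divisible by 100 but not 400).)
May 1903: 31 − 28 = 3 days remain.
Then June (30), July (31), August (31), September (30), October (31), November (30), December (31): 30 + 31 + 31 + 30 + 31 + 30 + 31 = 214 days.
January 1–26, 1904: 26 days.
Residual: 243 days.
Total: 3529 days.

3529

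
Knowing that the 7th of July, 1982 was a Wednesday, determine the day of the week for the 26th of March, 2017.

Sunday

Day-of-year of July 7, 1982: 188.
Day-of-year of March 26, 2017: 85.
1982 has 365 days, so 365 − 188 = 177 days remain in 1982.
Full years 1983–2016: 25 common + 9 leap = 25×365 + 9×366 = 12419 days.
Total: 177 + 12419 + 85 = 12681 days.
12681 mod 7 = 4, so 4 days after Wednesday is Sunday.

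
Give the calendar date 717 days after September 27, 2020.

September 14, 2022

Count 717 days after September 27, 2020:
September 2020: 30 − 27 = 3 days remain.
Then 23 full months totalling 700 days.
September 1–14, 2022: 14 days.
Total: 3 + 700 + 14 = 717 days.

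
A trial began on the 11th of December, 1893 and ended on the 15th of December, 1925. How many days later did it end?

From December 11, 1893 to December 11, 1925: 32 years, of which 7 contain a Feb 29 — 25×365 + 7×366 = 11687 days.
(1900 is not a leap year (divisible by 100 but not 400).)
Within December 1925: 15 − 11 = 4 days.
Total: 11691 days.

11691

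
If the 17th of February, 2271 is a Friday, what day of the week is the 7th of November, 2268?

Saturday

Count forward from the earlier date (November 7, 2268) to the later (February 17, 2271):
Day-of-year of November 7, 2268: 312.
Day-of-year of February 17, 2271: 48.
2268 has 366 days, so 366 − 312 = 54 days remain in 2268.
Full years: 2269: 365; 2270: 365. Sum = 730.
Total: 54 + 730 + 48 = 832 days.
832 mod 7 = 6, so 6 days before Friday is Saturday.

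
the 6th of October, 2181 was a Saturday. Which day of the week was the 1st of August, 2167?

Count forward from the earlier date (August 1, 2167) to the later (October 6, 2181):
Day-of-year of August 1, 2167: 213.
Day-of-year of October 6, 2181: 279.
2167 has 365 days, so 365 − 213 = 152 days remain in 2167.
Full years 2168–2180: 9 common + 4 leap = 9×365 + 4×366 = 4749 days.
Total: 152 + 4749 + 279 = 5180 days.
5180 is a multiple of 7, so the 1st of August, 2167 falls on the same weekday: Saturday.

Saturday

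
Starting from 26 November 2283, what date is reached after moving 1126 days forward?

26 December 2286

Count 1126 days after November 26, 2283:
November 26, 2283 → November 26, 2284: 366 days (2284 is a leap year).
November 26, 2284 → November 26, 2285: 365 days.
November 26, 2285 → November 26, 2286: 365 days.
November 2286: 30 − 26 = 4 days remain.
December 1–26, 2286: 26 days.
Residual: 30 days.
Total: 1126 days.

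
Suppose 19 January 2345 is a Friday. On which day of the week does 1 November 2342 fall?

Count forward from the earlier date (November 1, 2342) to the later (January 19, 2345):
Day-of-year of November 1, 2342: 305.
Day-of-year of January 19, 2345: 19.
2342 has 365 days, so 365 − 305 = 60 days remain in 2342.
Full years: 2343: 365; 2344: 366. Sum = 731.
Total: 60 + 731 + 19 = 810 days.
810 mod 7 = 5, so 5 days before Friday is Sunday.

Sunday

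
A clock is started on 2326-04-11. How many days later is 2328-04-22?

742

April 2326: 30 − 11 = 19 days remain.
Then 23 full months totalling 701 days.
April 1–22, 2328: 22 days.
Total: 19 + 701 + 22 = 742 days.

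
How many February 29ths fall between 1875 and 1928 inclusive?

Years divisible by 4: 1876, 1880, …, 1928 — 14 in all.
Of these, 1900 is divisible by 100 but not 400, so not leap.
Leap years: 14 − 1 = 13.

13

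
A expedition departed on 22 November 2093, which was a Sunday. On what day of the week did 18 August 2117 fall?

Day-of-year of November 22, 2093: 326.
Day-of-year of August 18, 2117: 230.
2093 has 365 days, so 365 − 326 = 39 days remain in 2093.
Full years 2094–2116: 18 common + 5 leap = 18×365 + 5×366 = 8400 days.
Total: 39 + 8400 + 230 = 8669 days.
8669 mod 7 = 3, so 3 days after Sunday is Wednesday.

Wednesday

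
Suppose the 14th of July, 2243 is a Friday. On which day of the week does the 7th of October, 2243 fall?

Saturday

July 2243: 31 − 14 = 17 days remain.
Then August (31), September (30): 31 + 30 = 61 days.
October 1–7, 2243: 7 days.
Total: 17 + 61 + 7 = 85 days.
85 mod 7 = 1, so 1 day after Friday is Saturday.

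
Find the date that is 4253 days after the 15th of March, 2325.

the 5th of November, 2336

Count 4253 days after March 15, 2325:
Day-of-year of March 15, 2325: 74.
Day-of-year of November 5, 2336: 310.
2325 has 365 days, so 365 − 74 = 291 days remain in 2325.
Full years 2326–2335: 8 common + 2 leap = 8×365 + 2×366 = 3652 days.
Total: 291 + 3652 + 310 = 4253 days.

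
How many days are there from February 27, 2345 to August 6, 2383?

Day-of-year of February 27, 2345: 58.
Day-of-year of August 6, 2383: 218.
2345 has 365 days, so 365 − 58 = 307 days remain in 2345.
Full years 2346–2382: 28 common + 9 leap = 28×365 + 9×366 = 13514 days.
Total: 307 + 13514 + 218 = 14039 days.

14039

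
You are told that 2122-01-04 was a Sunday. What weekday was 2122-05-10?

January 2122: 31 − 4 = 27 days remain.
Then February 2122 (28), March (31), April (30): 28 + 31 + 30 = 89 days.
May 1–10, 2122: 10 days.
Total: 27 + 89 + 10 = 126 days.
126 is a multiple of 7, so 2122-05-10 falls on the same weekday: Sunday.

Sunday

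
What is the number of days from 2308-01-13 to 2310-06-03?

872

January 2308: 31 − 13 = 18 days remain.
Then 28 full months totalling 851 days.
June 1–3, 2310: 3 days.
Total: 18 + 851 + 3 = 872 days.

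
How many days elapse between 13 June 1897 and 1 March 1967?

Day-of-year of June 13, 1897: 164.
Day-of-year of March 1, 1967: 60.
1897 has 365 days, so 365 − 164 = 201 days remain in 1897.
Full years 1898–1966: 53 common + 16 leap = 53×365 + 16×366 = 25201 days.
Total: 201 + 25201 + 60 = 25462 days.

25462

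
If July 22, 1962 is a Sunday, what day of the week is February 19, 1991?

Tuesday

Day-of-year of July 22, 1962: 203.
Day-of-year of February 19, 1991: 50.
1962 has 365 days, so 365 − 203 = 162 days remain in 1962.
Full years 1963–1990: 21 common + 7 leap = 21×365 + 7×366 = 10227 days.
Total: 162 + 10227 + 50 = 10439 days.
10439 mod 7 = 2, so 2 days after Sunday is Tuesday.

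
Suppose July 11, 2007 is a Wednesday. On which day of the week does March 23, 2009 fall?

Monday

July 11, 2007 → July 11, 2008: 366 days (2008 is a leap year).
July 2008: 31 − 11 = 20 days remain.
Then August (31), September (30), October (31), November (30), December (31), January (31), February 2009 (28): 31 + 30 + 31 + 30 + 31 + 31 + 28 = 212 days.
March 1–23, 2009: 23 days.
Residual: 255 days.
Total: 621 days.
621 mod 7 = 5, so 5 days after Wednesday is Monday.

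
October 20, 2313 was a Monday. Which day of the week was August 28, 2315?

Saturday

October 20, 2313 → October 20, 2314: 365 days.
October 2314: 31 − 20 = 11 days remain.
Then 9 full months totalling 273 days.
August 1–28, 2315: 28 days.
Residual: 312 days.
Total: 677 days.
677 mod 7 = 5, so 5 days after Monday is Saturday.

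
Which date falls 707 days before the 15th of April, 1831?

the 8th of May, 1829

Count 707 days before April 15, 1831:
May 8, 1829 → May 8, 1830: 365 days.
May 1830: 31 − 8 = 23 days remain.
Then 10 full months totalling 304 days.
April 1–15, 1831: 15 days.
Residual: 342 days.
Total: 707 days.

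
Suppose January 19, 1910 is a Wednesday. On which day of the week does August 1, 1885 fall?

Saturday

Count forward from the earlier date (August 1, 1885) to the later (January 19, 1910):
From August 1, 1885 to August 1, 1909: 24 years, of which 5 contain a Feb 29 — 19×365 + 5×366 = 8765 days.
(1900 is not a leap year (divisible by 100 but not 400).)
August 1909: 31 − 1 = 30 days remain.
Then September (30), October (31), November (30), December (31): 30 + 31 + 30 + 31 = 122 days.
January 1–19, 1910: 19 days.
Residual: 171 days.
Total: 8936 days.
8936 mod 7 = 4, so 4 days before Wednesday is Saturday.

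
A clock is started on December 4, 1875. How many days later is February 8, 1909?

From December 4, 1875 to December 4, 1908: 33 years, of which 8 contain a Feb 29 — 25×365 + 8×366 = 12053 days.
(1900 is not a leap year (divisible by 100 but not 400).)
December 1908: 31 − 4 = 27 days remain.
Then January (31): 31 days.
February 1–8, 1909: 8 days (1909 is not a leap year).
Residual: 66 days.
Total: 12119 days.

12119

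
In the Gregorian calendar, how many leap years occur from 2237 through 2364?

Years divisible by 4: 2240, 2244, …, 2364 — 32 in all.
Of these, 2300 is divisible by 100 but not 400, so not leap.
Leap years: 32 − 1 = 31.

31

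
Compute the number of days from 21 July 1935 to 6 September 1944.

3335

From July 21, 1935 to July 21, 1944: 9 years, of which 3 contain a Feb 29 — 6×365 + 3×366 = 3288 days.
July 1944: 31 − 21 = 10 days remain.
Then August (31): 31 days.
September 1–6, 1944: 6 days.
Residual: 47 days.
Total: 3335 days.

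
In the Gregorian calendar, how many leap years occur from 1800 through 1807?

Years divisible by 4 in [1800, 1807]: 1800, 1804.
Of these, 1800 is divisible by 100 but not 400, so not leap.
Leap years: 2 − 1 = 1.

1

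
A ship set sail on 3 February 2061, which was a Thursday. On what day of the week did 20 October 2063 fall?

Saturday

February 3, 2061 → February 3, 2062: 365 days.
February 3, 2062 → February 3, 2063: 365 days.
February 2063: 28 − 3 = 25 days remain (2063 is not a leap year, so February has 28 days).
Then March (31), April (30), May (31), June (30), July (31), August (31), September (30): 31 + 30 + 31 + 30 + 31 + 31 + 30 = 214 days.
October 1–20, 2063: 20 days.
Residual: 259 days.
Total: 989 days.
989 mod 7 = 2, so 2 days after Thursday is Saturday.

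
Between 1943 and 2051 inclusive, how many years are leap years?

27

Years divisible by 4: 1944, 1948, …, 2048 — 27 in all.
2000 is divisible by 400, so still leap.
No century exceptions apply. Count: 27.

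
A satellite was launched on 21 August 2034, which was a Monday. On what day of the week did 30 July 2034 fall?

Count forward from the earlier date (July 30, 2034) to the later (August 21, 2034):
July 2034: 31 − 30 = 1 day remains.
August 1–21, 2034: 21 days.
Total: 1 + 21 = 22 days.
22 mod 7 = 1, so 1 day before Monday is Sunday.

Sunday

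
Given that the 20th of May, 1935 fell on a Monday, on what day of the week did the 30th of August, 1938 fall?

Tuesday

May 20, 1935 → May 20, 1936: 366 days (1936 is a leap year).
May 20, 1936 → May 20, 1937: 365 days.
May 20, 1937 → May 20, 1938: 365 days.
May 1938: 31 − 20 = 11 days remain.
Then June (30), July (31): 30 + 31 = 61 days.
August 1–30, 1938: 30 days.
Residual: 102 days.
Total: 1198 days.
1198 mod 7 = 1, so 1 day after Monday is Tuesday.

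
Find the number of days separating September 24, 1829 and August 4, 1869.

Day-of-year of September 24, 1829: 267.
Day-of-year of August 4, 1869: 216.
1829 has 365 days, so 365 − 267 = 98 days remain in 1829.
Full years 1830–1868: 29 common + 10 leap = 29×365 + 10×366 = 14245 days.
Total: 98 + 14245 + 216 = 14559 days.

14559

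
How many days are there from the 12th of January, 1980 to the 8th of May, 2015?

Day-of-year of January 12, 1980: 12.
Day-of-year of May 8, 2015: 128.
1980 has 366 days, so 366 − 12 = 354 days remain in 1980.
Full years 1981–2014: 26 common + 8 leap = 26×365 + 8×366 = 12418 days.
Total: 354 + 12418 + 128 = 12900 days.

12900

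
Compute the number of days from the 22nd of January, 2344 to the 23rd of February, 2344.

January 2344: 31 − 22 = 9 days remain.
February 1–23, 2344: 23 days (2344 is a leap year).
Total: 9 + 23 = 32 days.

32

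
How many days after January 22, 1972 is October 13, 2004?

Day-of-year of January 22, 1972: 22.
Day-of-year of October 13, 2004: 287.
1972 has 366 days, so 366 − 22 = 344 days remain in 1972.
Full years 1973–2003: 24 common + 7 leap = 24×365 + 7×366 = 11322 days.
Total: 344 + 11322 + 287 = 11953 days.

11953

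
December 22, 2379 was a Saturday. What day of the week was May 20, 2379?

Count forward from the earlier date (May 20, 2379) to the later (December 22, 2379):
May 2379: 31 − 20 = 11 days remain.
Then June (30), July (31), August (31), September (30), October (31), November (30): 30 + 31 + 31 + 30 + 31 + 30 = 183 days.
December 1–22, 2379: 22 days.
Total: 11 + 183 + 22 = 216 days.
216 mod 7 = 6, so 6 days before Saturday is Sunday.

Sunday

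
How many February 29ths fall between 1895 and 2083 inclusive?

Years divisible by 4: 1896, 1900, …, 2080 — 47 in all.
Of these, 1900 is divisible by 100 but not 400, so not leap.
2000 is divisible by 400, so still leap.
Leap years: 47 − 1 = 46.

46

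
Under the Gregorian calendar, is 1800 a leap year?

1800 is not a leap year (divisible by 100 but not 400).

No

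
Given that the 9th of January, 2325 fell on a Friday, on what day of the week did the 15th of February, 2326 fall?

Monday

January 2325: 31 − 9 = 22 days remain.
Then 12 full months totalling 365 days.
February 1–15, 2326: 15 days (2326 is not a leap year).
Total: 22 + 365 + 15 = 402 days.
402 mod 7 = 3, so 3 days after Friday is Monday.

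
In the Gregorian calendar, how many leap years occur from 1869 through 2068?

Years divisible by 4: 1872, 1876, …, 2068 — 50 in all.
Of these, 1900 is divisible by 100 but not 400, so not leap.
2000 is divisible by 400, so still leap.
Leap years: 50 − 1 = 49.

49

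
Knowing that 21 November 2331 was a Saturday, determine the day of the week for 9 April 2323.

Count forward from the earlier date (April 9, 2323) to the later (November 21, 2331):
Day-of-year of April 9, 2323: 99.
Day-of-year of November 21, 2331: 325.
2323 has 365 days, so 365 − 99 = 266 days remain in 2323.
Full years 2324–2330: 5 common + 2 leap = 5×365 + 2×366 = 2557 days.
Total: 266 + 2557 + 325 = 3148 days.
3148 mod 7 = 5, so 5 days before Saturday is Monday.

Monday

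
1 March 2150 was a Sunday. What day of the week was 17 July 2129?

Count forward from the earlier date (July 17, 2129) to the later (March 1, 2150):
From July 17, 2129 to July 17, 2149: 20 years, of which 5 contain a Feb 29 — 15×365 + 5×366 = 7305 days.
July 2149: 31 − 17 = 14 days remain.
Then August (31), September (30), October (31), November (30), December (31), January (31), February 2150 (28): 31 + 30 + 31 + 30 + 31 + 31 + 28 = 212 days.
March 1, 2150: 1 day.
Residual: 227 days.
Total: 7532 days.
7532 is a multiple of 7, so 17 July 2129 falls on the same weekday: Sunday.

Sunday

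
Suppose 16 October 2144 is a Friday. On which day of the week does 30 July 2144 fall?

Thursday

Count forward from the earlier date (July 30, 2144) to the later (October 16, 2144):
July 2144: 31 − 30 = 1 day remains.
Then August (31), September (30): 31 + 30 = 61 days.
October 1–16, 2144: 16 days.
Total: 1 + 61 + 16 = 78 days.
78 mod 7 = 1, so 1 day before Friday is Thursday.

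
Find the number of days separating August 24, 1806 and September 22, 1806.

August 1806: 31 − 24 = 7 days remain.
September 1–22, 1806: 22 days.
Total: 7 + 22 = 29 days.

29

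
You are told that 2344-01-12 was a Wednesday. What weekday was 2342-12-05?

Saturday

Count forward from the earlier date (December 5, 2342) to the later (January 12, 2344):
Day-of-year of December 5, 2342: 339.
Day-of-year of January 12, 2344: 12.
2342 has 365 days, so 365 − 339 = 26 days remain in 2342.
Full years: 2343: 365. Sum = 365.
Total: 26 + 365 + 12 = 403 days.
403 mod 7 = 4, so 4 days before Wednesday is Saturday.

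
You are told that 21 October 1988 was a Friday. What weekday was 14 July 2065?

From October 21, 1988 to October 21, 2064: 76 years, of which 19 contain a Feb 29 — 57×365 + 19×366 = 27759 days.
(2000 is a leap year (divisible by 400).)
October 2064: 31 − 21 = 10 days remain.
Then November (30), December (31), January (31), February 2065 (28), March (31), April (30), May (31), June (30): 30 + 31 + 31 + 28 + 31 + 30 + 31 + 30 = 242 days.
July 1–14, 2065: 14 days.
Residual: 266 days.
Total: 28025 days.
28025 mod 7 = 4, so 4 days after Friday is Tuesday.

Tuesday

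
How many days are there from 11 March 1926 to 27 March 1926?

Within March 1926: 27 − 11 = 16 days.

16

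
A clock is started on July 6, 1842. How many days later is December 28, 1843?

July 6, 1842 → July 6, 1843: 365 days.
July 1843: 31 − 6 = 25 days remain.
Then August (31), September (30), October (31), November (30): 31 + 30 + 31 + 30 = 122 days.
December 1–28, 1843: 28 days.
Residual: 175 days.
Total: 540 days.

540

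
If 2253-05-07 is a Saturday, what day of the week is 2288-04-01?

Day-of-year of May 7, 2253: 127.
Day-of-year of April 1, 2288: 92.
2253 has 365 days, so 365 − 127 = 238 days remain in 2253.
Full years 2254–2287: 26 common + 8 leap = 26×365 + 8×366 = 12418 days.
Total: 238 + 12418 + 92 = 12748 days.
12748 mod 7 = 1, so 1 day after Saturday is Sunday.

Sunday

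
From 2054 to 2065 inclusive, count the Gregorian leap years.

3

Years divisible by 4 in [2054, 2065]: 2056, 2060, 2064.
No century exceptions apply. Count: 3.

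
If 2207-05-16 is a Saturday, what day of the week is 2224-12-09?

From May 16, 2207 to May 16, 2224: 17 years, of which 5 contain a Feb 29 — 12×365 + 5×366 = 6210 days.
May 2224: 31 − 16 = 15 days remain.
Then June (30), July (31), August (31), September (30), October (31), November (30): 30 + 31 + 31 + 30 + 31 + 30 = 183 days.
December 1–9, 2224: 9 days.
Residual: 207 days.
Total: 6417 days.
6417 mod 7 = 5, so 5 days after Saturday is Thursday.

Thursday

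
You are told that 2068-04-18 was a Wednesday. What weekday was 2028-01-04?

Count forward from the earlier date (January 4, 2028) to the later (April 18, 2068):
Day-of-year of January 4, 2028: 4.
Day-of-year of April 18, 2068: 109.
2028 has 366 days, so 366 − 4 = 362 days remain in 2028.
Full years 2029–2067: 30 common + 9 leap = 30×365 + 9×366 = 14244 days.
Total: 362 + 14244 + 109 = 14715 days.
14715 mod 7 = 1, so 1 day before Wednesday is Tuesday.

Tuesday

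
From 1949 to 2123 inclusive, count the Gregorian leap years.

42

Years divisible by 4: 1952, 1956, …, 2120 — 43 in all.
Of these, 2100 is divisible by 100 but not 400, so not leap.
2000 is divisible by 400, so still leap.
Leap years: 43 − 1 = 42.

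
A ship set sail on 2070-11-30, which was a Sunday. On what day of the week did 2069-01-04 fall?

Friday

Count forward from the earlier date (January 4, 2069) to the later (November 30, 2070):
January 4, 2069 → January 4, 2070: 365 days.
January 2070: 31 − 4 = 27 days remain.
Then 9 full months totalling 273 days.
November 1–30, 2070: 30 days.
Residual: 330 days.
Total: 695 days.
695 mod 7 = 2, so 2 days before Sunday is Friday.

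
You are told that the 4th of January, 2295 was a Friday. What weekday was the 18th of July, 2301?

Day-of-year of January 4, 2295: 4.
Day-of-year of July 18, 2301: 199.
2295 has 365 days, so 365 − 4 = 361 days remain in 2295.
Full years: 2296: 366; 2297: 365; 2298: 365; 2299: 365; 2300: 365. Sum = 1826.
Total: 361 + 1826 + 199 = 2386 days.
2386 mod 7 = 6, so 6 days after Friday is Thursday.

Thursday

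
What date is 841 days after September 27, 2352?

January 16, 2355

Count 841 days after September 27, 2352:
September 27, 2352 → September 27, 2353: 365 days.
September 27, 2353 → September 27, 2354: 365 days.
September 2354: 30 − 27 = 3 days remain.
Then October (31), November (30), December (31): 31 + 30 + 31 = 92 days.
January 1–16, 2355: 16 days.
Residual: 111 days.
Total: 841 days.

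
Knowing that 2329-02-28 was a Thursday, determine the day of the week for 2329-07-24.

Wednesday

February 2329: 28 − 28 = 0 days remain (2329 is not a leap year, so February has 28 days).
Then March (31), April (30), May (31), June (30): 31 + 30 + 31 + 30 = 122 days.
July 1–24, 2329: 24 days.
Total: 0 + 122 + 24 = 146 days.
146 mod 7 = 6, so 6 days after Thursday is Wednesday.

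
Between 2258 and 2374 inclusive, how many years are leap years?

28

Years divisible by 4: 2260, 2264, …, 2372 — 29 in all.
Of these, 2300 is divisible by 100 but not 400, so not leap.
Leap years: 29 − 1 = 28.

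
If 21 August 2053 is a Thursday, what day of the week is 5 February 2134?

From August 21, 2053 to August 21, 2133: 80 years, of which 19 contain a Feb 29 — 61×365 + 19×366 = 29219 days.
(2100 is not a leap year (divisible by 100 but not 400).)
August 2133: 31 − 21 = 10 days remain.
Then September (30), October (31), November (30), December (31), January (31): 30 + 31 + 30 + 31 + 31 = 153 days.
February 1–5, 2134: 5 days (2134 is not a leap year).
Residual: 168 days.
Total: 29387 days.
29387 mod 7 = 1, so 1 day after Thursday is Friday.

Friday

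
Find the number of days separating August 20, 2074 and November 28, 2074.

August 2074: 31 − 20 = 11 days remain.
Then September (30), October (31): 30 + 31 = 61 days.
November 1–28, 2074: 28 days.
Total: 11 + 61 + 28 = 100 days.

100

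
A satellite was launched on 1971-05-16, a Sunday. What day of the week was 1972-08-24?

Thursday

Day-of-year of May 16, 1971: 136.
Day-of-year of August 24, 1972: 237.
1971 has 365 days, so 365 − 136 = 229 days remain in 1971.
Total: 229 + 237 = 466 days.
466 mod 7 = 4, so 4 days after Sunday is Thursday.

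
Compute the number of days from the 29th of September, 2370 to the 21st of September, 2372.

723

Day-of-year of September 29, 2370: 272.
Day-of-year of September 21, 2372: 265.
2370 has 365 days, so 365 − 272 = 93 days remain in 2370.
Full years: 2371: 365. Sum = 365.
Total: 93 + 365 + 265 = 723 days.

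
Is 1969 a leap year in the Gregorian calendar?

1969 is not a leap year.

No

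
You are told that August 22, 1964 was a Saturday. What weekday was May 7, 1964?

Thursday

Count forward from the earlier date (May 7, 1964) to the later (August 22, 1964):
May 1964: 31 − 7 = 24 days remain.
Then June (30), July (31): 30 + 31 = 61 days.
August 1–22, 1964: 22 days.
Total: 24 + 61 + 22 = 107 days.
107 mod 7 = 2, so 2 days before Saturday is Thursday.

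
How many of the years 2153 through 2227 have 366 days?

17

Years divisible by 4: 2156, 2160, …, 2224 — 18 in all.
Of these, 2200 is divisible by 100 but not 400, so not leap.
Leap years: 18 − 1 = 17.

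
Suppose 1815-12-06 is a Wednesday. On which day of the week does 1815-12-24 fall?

Within December 1815: 24 − 6 = 18 days.
18 mod 7 = 4, so 4 days after Wednesday is Sunday.

Sunday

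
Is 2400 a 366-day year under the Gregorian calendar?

Yes

2400 is a leap year (divisible by 400).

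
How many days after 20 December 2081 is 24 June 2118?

From December 20, 2081 to December 20, 2117: 36 years, of which 8 contain a Feb 29 — 28×365 + 8×366 = 13148 days.
(2100 is not a leap year (divisible by 100 but not 400).)
December 2117: 31 − 20 = 11 days remain.
Then January (31), February 2118 (28), March (31), April (30), May (31): 31 + 28 + 31 + 30 + 31 = 151 days.
June 1–24, 2118: 24 days.
Residual: 186 days.
Total: 13334 days.

13334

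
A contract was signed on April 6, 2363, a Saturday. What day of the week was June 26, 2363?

Wednesday

April 2363: 30 − 6 = 24 days remain.
Then May (31): 31 days.
June 1–26, 2363: 26 days.
Total: 24 + 31 + 26 = 81 days.
81 mod 7 = 4, so 4 days after Saturday is Wednesday.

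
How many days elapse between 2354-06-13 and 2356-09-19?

829

June 2354: 30 − 13 = 17 days remain.
Then 26 full months totalling 793 days.
September 1–19, 2356: 19 days.
Total: 17 + 793 + 19 = 829 days.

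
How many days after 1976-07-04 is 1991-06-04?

From July 4, 1976 to July 4, 1990: 14 years, of which 3 contain a Feb 29 — 11×365 + 3×366 = 5113 days.
July 1990: 31 − 4 = 27 days remain.
Then 10 full months totalling 304 days.
June 1–4, 1991: 4 days.
Residual: 335 days.
Total: 5448 days.

5448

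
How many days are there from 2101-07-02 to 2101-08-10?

39

July 2101: 31 − 2 = 29 days remain.
August 1–10, 2101: 10 days.
Total: 29 + 10 = 39 days.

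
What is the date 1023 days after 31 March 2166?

17 January 2169

Count 1023 days after March 31, 2166:
March 31, 2166 → March 31, 2167: 365 days.
March 31, 2167 → March 31, 2168: 366 days (2168 is a leap year).
March 2168: 31 − 31 = 0 days remain.
Then 9 full months totalling 275 days.
January 1–17, 2169: 17 days.
Residual: 292 days.
Total: 1023 days.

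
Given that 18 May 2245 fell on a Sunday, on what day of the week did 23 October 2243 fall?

Count forward from the earlier date (October 23, 2243) to the later (May 18, 2245):
October 2243: 31 − 23 = 8 days remain.
Then 18 full months totalling 547 days.
May 1–18, 2245: 18 days.
Total: 8 + 547 + 18 = 573 days.
573 mod 7 = 6, so 6 days before Sunday is Monday.

Monday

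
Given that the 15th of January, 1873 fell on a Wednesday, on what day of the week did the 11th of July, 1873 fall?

January 1873: 31 − 15 = 16 days remain.
Then February 1873 (28), March (31), April (30), May (31), June (30): 28 + 31 + 30 + 31 + 30 = 150 days.
July 1–11, 1873: 11 days.
Total: 16 + 150 + 11 = 177 days.
177 mod 7 = 2, so 2 days after Wednesday is Friday.

Friday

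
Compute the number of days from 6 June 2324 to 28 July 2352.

10279

Day-of-year of June 6, 2324: 158.
Day-of-year of July 28, 2352: 210.
2324 has 366 days, so 366 − 158 = 208 days remain in 2324.
Full years 2325–2351: 21 common + 6 leap = 21×365 + 6×366 = 9861 days.
Total: 208 + 9861 + 210 = 10279 days.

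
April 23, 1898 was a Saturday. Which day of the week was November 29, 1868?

Sunday

Count forward from the earlier date (November 29, 1868) to the later (April 23, 1898):
Day-of-year of November 29, 1868: 334.
Day-of-year of April 23, 1898: 113.
1868 has 366 days, so 366 − 334 = 32 days remain in 1868.
Full years 1869–1897: 22 common + 7 leap = 22×365 + 7×366 = 10592 days.
Total: 32 + 10592 + 113 = 10737 days.
10737 mod 7 = 6, so 6 days before Saturday is Sunday.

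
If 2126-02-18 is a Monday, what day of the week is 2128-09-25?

February 18, 2126 → February 18, 2127: 365 days.
February 18, 2127 → February 18, 2128: 365 days.
February 2128: 29 − 18 = 11 days remain (2128 is a leap year, so February has 29 days).
Then March (31), April (30), May (31), June (30), July (31), August (31): 31 + 30 + 31 + 30 + 31 + 31 = 184 days.
September 1–25, 2128: 25 days.
Residual: 220 days.
Total: 950 days.
950 mod 7 = 5, so 5 days after Monday is Saturday.

Saturday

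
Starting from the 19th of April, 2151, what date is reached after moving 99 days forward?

the 27th of July, 2151

Count 99 days after April 19, 2151:
April 2151: 30 − 19 = 11 days remain.
Then May (31), June (30): 31 + 30 = 61 days.
July 1–27, 2151: 27 days.
Total: 11 + 61 + 27 = 99 days.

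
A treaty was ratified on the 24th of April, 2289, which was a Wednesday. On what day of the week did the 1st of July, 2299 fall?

Day-of-year of April 24, 2289: 114.
Day-of-year of July 1, 2299: 182.
2289 has 365 days, so 365 − 114 = 251 days remain in 2289.
Full years 2290–2298: 7 common + 2 leap = 7×365 + 2×366 = 3287 days.
Total: 251 + 3287 + 182 = 3720 days.
3720 mod 7 = 3, so 3 days after Wednesday is Saturday.

Saturday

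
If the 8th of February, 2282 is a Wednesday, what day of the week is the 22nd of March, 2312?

Day-of-year of February 8, 2282: 39.
Day-of-year of March 22, 2312: 82.
2282 has 365 days, so 365 − 39 = 326 days remain in 2282.
Full years 2283–2311: 23 common + 6 leap = 23×365 + 6×366 = 10591 days.
Total: 326 + 10591 + 82 = 10999 days.
10999 mod 7 = 2, so 2 days after Wednesday is Friday.

Friday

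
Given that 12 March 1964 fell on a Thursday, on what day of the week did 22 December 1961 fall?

Count forward from the earlier date (December 22, 1961) to the later (March 12, 1964):
December 22, 1961 → December 22, 1962: 365 days.
December 22, 1962 → December 22, 1963: 365 days.
December 1963: 31 − 22 = 9 days remain.
Then January (31), February 1964 (29): 31 + 29 = 60 days.
March 1–12, 1964: 12 days.
Residual: 81 days.
Total: 811 days.
811 mod 7 = 6, so 6 days before Thursday is Friday.

Friday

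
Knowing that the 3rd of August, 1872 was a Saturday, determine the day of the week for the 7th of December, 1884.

Sunday

From August 3, 1872 to August 3, 1884: 12 years, of which 3 contain a Feb 29 — 9×365 + 3×366 = 4383 days.
August 1884: 31 − 3 = 28 days remain.
Then September (30), October (31), November (30): 30 + 31 + 30 = 91 days.
December 1–7, 1884: 7 days.
Residual: 126 days.
Total: 4509 days.
4509 mod 7 = 1, so 1 day after Saturday is Sunday.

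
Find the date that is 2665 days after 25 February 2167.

13 June 2174

Count 2665 days after February 25, 2167:
Day-of-year of February 25, 2167: 56.
Day-of-year of June 13, 2174: 164.
2167 has 365 days, so 365 − 56 = 309 days remain in 2167.
Full years: 2168: 366; 2169: 365; 2170: 365; 2171: 365; 2172: 366; 2173: 365. Sum = 2192.
Total: 309 + 2192 + 164 = 2665 days.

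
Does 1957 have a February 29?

1957 is not a leap year.

No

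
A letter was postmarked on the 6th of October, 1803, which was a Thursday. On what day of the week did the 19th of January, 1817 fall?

Sunday

Day-of-year of October 6, 1803: 279.
Day-of-year of January 19, 1817: 19.
1803 has 365 days, so 365 − 279 = 86 days remain in 1803.
Full years 1804–1816: 9 common + 4 leap = 9×365 + 4×366 = 4749 days.
Total: 86 + 4749 + 19 = 4854 days.
4854 mod 7 = 3, so 3 days after Thursday is Sunday.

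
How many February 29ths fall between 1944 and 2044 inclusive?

Years divisible by 4: 1944, 1948, …, 2044 — 26 in all.
2000 is divisible by 400, so still leap.
No century exceptions apply. Count: 26.

26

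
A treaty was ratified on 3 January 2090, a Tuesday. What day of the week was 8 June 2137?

From January 3, 2090 to January 3, 2137: 47 years, of which 11 contain a Feb 29 — 36×365 + 11×366 = 17166 days.
(2100 is not a leap year (divisible by 100 but not 400).)
January 2137: 31 − 3 = 28 days remain.
Then February 2137 (28), March (31), April (30), May (31): 28 + 31 + 30 + 31 = 120 days.
June 1–8, 2137: 8 days.
Residual: 156 days.
Total: 17322 days.
17322 mod 7 = 4, so 4 days after Tuesday is Saturday.

Saturday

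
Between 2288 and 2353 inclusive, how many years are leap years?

Years divisible by 4: 2288, 2292, …, 2352 — 17 in all.
Of these, 2300 is divisible by 100 but not 400, so not leap.
Leap years: 17 − 1 = 16.

16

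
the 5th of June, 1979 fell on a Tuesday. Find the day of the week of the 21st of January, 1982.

June 5, 1979 → June 5, 1980: 366 days (1980 is a leap year).
June 5, 1980 → June 5, 1981: 365 days.
June 1981: 30 − 5 = 25 days remain.
Then July (31), August (31), September (30), October (31), November (30), December (31): 31 + 31 + 30 + 31 + 30 + 31 = 184 days.
January 1–21, 1982: 21 days.
Residual: 230 days.
Total: 961 days.
961 mod 7 = 2, so 2 days after Tuesday is Thursday.

Thursday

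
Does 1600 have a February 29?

1600 is a leap year (divisible by 400).

Yes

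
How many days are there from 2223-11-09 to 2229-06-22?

Day-of-year of November 9, 2223: 313.
Day-of-year of June 22, 2229: 173.
2223 has 365 days, so 365 − 313 = 52 days remain in 2223.
Full years: 2224: 366; 2225: 365; 2226: 365; 2227: 365; 2228: 366. Sum = 1827.
Total: 52 + 1827 + 173 = 2052 days.

2052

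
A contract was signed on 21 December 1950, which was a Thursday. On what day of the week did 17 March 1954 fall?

Wednesday

Day-of-year of December 21, 1950: 355.
Day-of-year of March 17, 1954: 76.
1950 has 365 days, so 365 − 355 = 10 days remain in 1950.
Full years: 1951: 365; 1952: 366; 1953: 365. Sum = 1096.
Total: 10 + 1096 + 76 = 1182 days.
1182 mod 7 = 6, so 6 days after Thursday is Wednesday.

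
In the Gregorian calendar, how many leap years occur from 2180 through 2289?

Years divisible by 4: 2180, 2184, …, 2288 — 28 in all.
Of these, 2200 is divisible by 100 but not 400, so not leap.
Leap years: 28 − 1 = 27.

27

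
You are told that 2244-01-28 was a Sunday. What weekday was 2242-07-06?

Wednesday

Count forward from the earlier date (July 6, 2242) to the later (January 28, 2244):
July 6, 2242 → July 6, 2243: 365 days.
July 2243: 31 − 6 = 25 days remain.
Then August (31), September (30), October (31), November (30), December (31): 31 + 30 + 31 + 30 + 31 = 153 days.
January 1–28, 2244: 28 days.
Residual: 206 days.
Total: 571 days.
571 mod 7 = 4, so 4 days before Sunday is Wednesday.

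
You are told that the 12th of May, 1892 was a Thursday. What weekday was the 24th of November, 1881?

Count forward from the earlier date (November 24, 1881) to the later (May 12, 1892):
Day-of-year of November 24, 1881: 328.
Day-of-year of May 12, 1892: 133.
1881 has 365 days, so 365 − 328 = 37 days remain in 1881.
Full years 1882–1891: 8 common + 2 leap = 8×365 + 2×366 = 3652 days.
Total: 37 + 3652 + 133 = 3822 days.
3822 is a multiple of 7, so the 24th of November, 1881 falls on the same weekday: Thursday.

Thursday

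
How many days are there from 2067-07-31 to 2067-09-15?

July 2067: 31 − 31 = 0 days remain.
Then August (31): 31 days.
September 1–15, 2067: 15 days.
Total: 0 + 31 + 15 = 46 days.

46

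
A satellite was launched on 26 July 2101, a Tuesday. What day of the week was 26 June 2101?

Count forward from the earlier date (June 26, 2101) to the later (July 26, 2101):
June 2101: 30 − 26 = 4 days remain.
July 1–26, 2101: 26 days.
Total: 4 + 26 = 30 days.
30 mod 7 = 2, so 2 days before Tuesday is Sunday.

Sunday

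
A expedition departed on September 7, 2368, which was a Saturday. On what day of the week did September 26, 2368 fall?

Within September 2368: 26 − 7 = 19 days.
19 mod 7 = 5, so 5 days after Saturday is Thursday.

Thursday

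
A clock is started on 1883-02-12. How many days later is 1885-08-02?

902

Day-of-year of February 12, 1883: 43.
Day-of-year of August 2, 1885: 214.
1883 has 365 days, so 365 − 43 = 322 days remain in 1883.
Full years: 1884: 366. Sum = 366.
Total: 322 + 366 + 214 = 902 days.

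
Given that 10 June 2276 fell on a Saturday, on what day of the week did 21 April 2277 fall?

Saturday

Day-of-year of June 10, 2276: 162.
Day-of-year of April 21, 2277: 111.
2276 has 366 days, so 366 − 162 = 204 days remain in 2276.
Total: 204 + 111 = 315 days.
315 is a multiple of 7, so 21 April 2277 falls on the same weekday: Saturday.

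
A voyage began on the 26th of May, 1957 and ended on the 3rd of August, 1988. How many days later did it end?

From May 26, 1957 to May 26, 1988: 31 years, of which 8 contain a Feb 29 — 23×365 + 8×366 = 11323 days.
May 1988: 31 − 26 = 5 days remain.
Then June (30), July (31): 30 + 31 = 61 days.
August 1–3, 1988: 3 days.
Residual: 69 days.
Total: 11392 days.

11392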